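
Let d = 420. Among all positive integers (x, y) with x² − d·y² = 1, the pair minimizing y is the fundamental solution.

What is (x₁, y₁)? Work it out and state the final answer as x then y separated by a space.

[20; 2,40] for √420; ℓ=2 ⇒ convergent index 1
a_0=20:  p_0=20·1+0=20,  q_0=20·0+1=1
a_1=2:  p_1=2·20+1=41,  q_1=2·1+0=2
fundamental: x₁=41, y₁=2  (since 1681 − 420·4 = 1)

41 2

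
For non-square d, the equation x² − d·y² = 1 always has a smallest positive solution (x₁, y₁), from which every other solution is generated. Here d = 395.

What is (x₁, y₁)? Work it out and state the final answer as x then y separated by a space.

√395 = [19; 1,6,1,38, …], period ℓ=4 (even) → k=3
k=0  a_k=19  p_k/q_k = 19/1
…
k=2  a_k=6  p_k/q_k = 139/7
k=3  a_k=1  p_k/q_k = 159/8
→ (159, 8).  Check: 159²=25281, 395·8²=25280, difference 1.

159 8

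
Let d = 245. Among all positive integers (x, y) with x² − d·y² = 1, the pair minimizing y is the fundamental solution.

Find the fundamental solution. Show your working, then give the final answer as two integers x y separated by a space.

[15; 1,1,1,7,6,7,1,1,1,30] for √245; ℓ=10 ⇒ convergent index 9
i=0: a=15 ⇒ p=15, q=1
i=1: a=1 ⇒ p=16, q=1
i=2: a=1 ⇒ p=31, q=2
i=3: a=1 ⇒ p=47, q=3
…
i=5: a=6 ⇒ p=2207, q=141
…
i=8: a=1 ⇒ p=33825, q=2161
i=9: a=1 ⇒ p=51841, q=3312
(x₁, y₁) = (51841, 3312);  51841² − 245·3312² = 1 ✓

51841 3312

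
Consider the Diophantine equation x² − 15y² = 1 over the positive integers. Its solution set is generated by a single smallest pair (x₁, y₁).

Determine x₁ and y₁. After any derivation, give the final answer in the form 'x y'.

4 1

d=15: √d = [3; 1,6] (ℓ=2, even), read p_1/q_1
i=0: a=3 ⇒ p=3, q=1
i=1: a=1 ⇒ p=4, q=1
fundamental: x₁=4, y₁=1  (since 16 − 15·1 = 1)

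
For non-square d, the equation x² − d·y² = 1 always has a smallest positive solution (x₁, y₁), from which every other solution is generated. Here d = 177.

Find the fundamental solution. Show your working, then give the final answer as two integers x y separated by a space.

d=177: √d = [13; 3,3,2,8,2,3,3,26] (ℓ=8, even), read p_7/q_7
a_0=13:  p_0=13·1+0=13,  q_0=13·0+1=1
…
a_2=3:  p_2=3·40+13=133,  q_2=3·3+1=10
a_3=2:  p_3=2·133+40=306,  q_3=2·10+3=23
…
a_6=3:  p_6=3·5468+2581=18985,  q_6=3·411+194=1427
a_7=3:  p_7=3·18985+5468=62423,  q_7=3·1427+411=4692
fundamental: x₁=62423, y₁=4692  (since 3896630929 − 177·22014864 = 1)

62423 4692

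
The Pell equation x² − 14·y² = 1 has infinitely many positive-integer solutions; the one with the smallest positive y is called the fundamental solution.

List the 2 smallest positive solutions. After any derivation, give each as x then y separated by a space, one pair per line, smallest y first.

√14 = [3; 1,2,1,6, …], period ℓ=4 (even) → k=3
step 0: (3, 1)  from 3·(1,0) + (0,1)
step 1: (4, 1)  from 1·(3,1) + (1,0)
step 2: (11, 3)  from 2·(4,1) + (3,1)
step 3: (15, 4)  from 1·(11,3) + (4,1)
(x₁, y₁) = (15, 4);  15² − 14·4² = 1 ✓
(15+4√14)^2 = 449 + 120√14

15 4
449 120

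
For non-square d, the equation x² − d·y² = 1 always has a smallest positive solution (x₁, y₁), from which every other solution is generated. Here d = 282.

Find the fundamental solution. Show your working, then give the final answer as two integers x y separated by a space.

√282 = [16; 1,3,1,4,1,3,1,32, …], period ℓ=8 (even) → k=7
i=0: a=16 ⇒ p=16, q=1
i=1: a=1 ⇒ p=17, q=1
i=2: a=3 ⇒ p=67, q=4
i=3: a=1 ⇒ p=84, q=5
…
i=5: a=1 ⇒ p=487, q=29
i=6: a=3 ⇒ p=1864, q=111
i=7: a=1 ⇒ p=2351, q=140
→ (2351, 140).  Check: 2351²=5527201, 282·140²=5527200, difference 1.

2351 140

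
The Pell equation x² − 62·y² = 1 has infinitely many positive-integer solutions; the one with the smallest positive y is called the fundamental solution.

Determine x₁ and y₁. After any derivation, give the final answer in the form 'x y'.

63 8

d=62: √d = [7; 1,6,1,14] (ℓ=4, even), read p_3/q_3
k=0  a_k=7  p_k/q_k = 7/1
…
k=2  a_k=6  p_k/q_k = 55/7
k=3  a_k=1  p_k/q_k = 63/8
→ (63, 8).  Check: 63²=3969, 62·8²=3968, difference 1.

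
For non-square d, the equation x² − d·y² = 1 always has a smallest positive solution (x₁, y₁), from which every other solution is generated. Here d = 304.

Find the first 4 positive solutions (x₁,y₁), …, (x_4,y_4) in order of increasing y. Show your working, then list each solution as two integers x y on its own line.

57799 3315
6681448801 383207370
772362118440199 44298005553945
89283516160768675201 5120760845641726740

[17; 2,3,2,1,1,1,1,1,2,3,2,34] for √304; ℓ=12 ⇒ convergent index 11
a_0=17:  p_0=17·1+0=17,  q_0=17·0+1=1
…
a_2=3:  p_2=3·35+17=122,  q_2=3·2+1=7
a_3=2:  p_3=2·122+35=279,  q_3=2·7+2=16
…
a_6=1:  p_6=1·680+401=1081,  q_6=1·39+23=62
a_7=1:  p_7=1·1081+680=1761,  q_7=1·62+39=101
a_8=1:  p_8=1·1761+1081=2842,  q_8=1·101+62=163
a_9=2:  p_9=2·2842+1761=7445,  q_9=2·163+101=427
a_10=3:  p_10=3·7445+2842=25177,  q_10=3·427+163=1444
a_11=2:  p_11=2·25177+7445=57799,  q_11=2·1444+427=3315
fundamental: x₁=57799, y₁=3315  (since 3340724401 − 304·10989225 = 1)
(57799+3315√304)^2 = 6681448801 + 383207370√304
(57799+3315√304)^3 = 772362118440199 + 44298005553945√304
(57799+3315√304)^4 = 89283516160768675201 + 5120760845641726740√304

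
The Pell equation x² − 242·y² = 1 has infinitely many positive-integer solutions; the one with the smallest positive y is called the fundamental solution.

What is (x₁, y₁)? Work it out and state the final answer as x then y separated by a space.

[15; 1,1,3,1,14,1,3,1,1,30] for √242; ℓ=10 ⇒ convergent index 9
step 0: (15, 1)  from 15·(1,0) + (0,1)
step 1: (16, 1)  from 1·(15,1) + (1,0)
step 2: (31, 2)  from 1·(16,1) + (15,1)
…
step 4: (140, 9)  from 1·(109,7) + (31,2)
step 5: (2069, 133)  from 14·(140,9) + (109,7)
step 6: (2209, 142)  from 1·(2069,133) + (140,9)
…
step 8: (10905, 701)  from 1·(8696,559) + (2209,142)
step 9: (19601, 1260)  from 1·(10905,701) + (8696,559)
→ (19601, 1260).  Check: 19601²=384199201, 242·1260²=384199200, difference 1.

19601 1260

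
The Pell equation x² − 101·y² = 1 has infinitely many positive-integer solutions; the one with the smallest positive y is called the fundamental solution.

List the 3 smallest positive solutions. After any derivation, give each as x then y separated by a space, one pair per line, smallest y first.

201 20
80801 8040
32481801 3232060

√101 → a₀=10, period (20); ℓ=1 odd so k=1
i=0: a=10 ⇒ p=10, q=1
i=1: a=20 ⇒ p=201, q=20
fundamental: x₁=201, y₁=20  (since 40401 − 101·400 = 1)
(201+20√101)^2 = 80801 + 8040√101
(201+20√101)^3 = 32481801 + 3232060√101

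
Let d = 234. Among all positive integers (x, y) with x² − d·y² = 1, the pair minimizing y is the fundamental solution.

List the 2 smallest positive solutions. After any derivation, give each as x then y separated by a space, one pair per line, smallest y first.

5201 340
54100801 3536680

[15; 3,2,1,2,1,2,3,30] for √234; ℓ=8 ⇒ convergent index 7
step 0: (15, 1)  from 15·(1,0) + (0,1)
step 1: (46, 3)  from 3·(15,1) + (1,0)
…
step 6: (1545, 101)  from 2·(566,37) + (413,27)
step 7: (5201, 340)  from 3·(1545,101) + (566,37)
fundamental: x₁=5201, y₁=340  (since 27050401 − 234·115600 = 1)
(5201+340√234)^2 = 54100801 + 3536680√234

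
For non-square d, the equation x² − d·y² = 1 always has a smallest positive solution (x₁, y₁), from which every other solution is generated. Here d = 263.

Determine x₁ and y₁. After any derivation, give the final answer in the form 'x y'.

139128 8579

d=263: √d = [16; 4,1,1,1,1,15,1,1,1,1,4,32] (ℓ=12, even), read p_11/q_11
a_0=16:  p_0=16·1+0=16,  q_0=16·0+1=1
…
a_5=1:  p_5=1·227+146=373,  q_5=1·14+9=23
a_6=15:  p_6=15·373+227=5822,  q_6=15·23+14=359
a_7=1:  p_7=1·5822+373=6195,  q_7=1·359+23=382
a_8=1:  p_8=1·6195+5822=12017,  q_8=1·382+359=741
…
a_10=1:  p_10=1·18212+12017=30229,  q_10=1·1123+741=1864
a_11=4:  p_11=4·30229+18212=139128,  q_11=4·1864+1123=8579
(x₁, y₁) = (139128, 8579);  139128² − 263·8579² = 1 ✓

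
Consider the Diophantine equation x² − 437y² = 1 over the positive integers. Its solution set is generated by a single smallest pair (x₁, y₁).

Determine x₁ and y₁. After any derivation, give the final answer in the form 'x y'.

[20; 1,9,2,9,1,40] for √437; ℓ=6 ⇒ convergent index 5
a_0=20:  p_0=20·1+0=20,  q_0=20·0+1=1
…
a_3=2:  p_3=2·209+21=439,  q_3=2·10+1=21
a_4=9:  p_4=9·439+209=4160,  q_4=9·21+10=199
a_5=1:  p_5=1·4160+439=4599,  q_5=1·199+21=220
fundamental: x₁=4599, y₁=220  (since 21150801 − 437·48400 = 1)

4599 220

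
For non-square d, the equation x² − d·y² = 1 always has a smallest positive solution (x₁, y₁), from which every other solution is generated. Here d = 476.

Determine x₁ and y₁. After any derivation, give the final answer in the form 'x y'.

28799 1320

√476 → a₀=21, period (1,4,2,10,2,4,1,42); ℓ=8 even so k=7
i=0: a=21 ⇒ p=21, q=1
i=1: a=1 ⇒ p=22, q=1
i=2: a=4 ⇒ p=109, q=5
…
i=5: a=2 ⇒ p=5258, q=241
i=6: a=4 ⇒ p=23541, q=1079
i=7: a=1 ⇒ p=28799, q=1320
fundamental: x₁=28799, y₁=1320  (since 829382401 − 476·1742400 = 1)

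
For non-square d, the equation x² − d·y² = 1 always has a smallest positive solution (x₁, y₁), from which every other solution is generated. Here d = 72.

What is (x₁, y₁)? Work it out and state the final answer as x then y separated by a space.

√72 → a₀=8, period (2,16); ℓ=2 even so k=1
i=0: a=8 ⇒ p=8, q=1
i=1: a=2 ⇒ p=17, q=2
fundamental: x₁=17, y₁=2  (since 289 − 72·4 = 1)

17 2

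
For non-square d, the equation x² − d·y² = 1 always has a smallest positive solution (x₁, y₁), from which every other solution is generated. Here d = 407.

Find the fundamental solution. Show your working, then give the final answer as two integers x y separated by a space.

2663 132

√407 = [20; 5,1,2,1,5,40, …], period ℓ=6 (even) → k=5
step 0: (20, 1)  from 20·(1,0) + (0,1)
step 1: (101, 5)  from 5·(20,1) + (1,0)
…
step 3: (343, 17)  from 2·(121,6) + (101,5)
step 4: (464, 23)  from 1·(343,17) + (121,6)
step 5: (2663, 132)  from 5·(464,23) + (343,17)
fundamental: x₁=2663, y₁=132  (since 7091569 − 407·17424 = 1)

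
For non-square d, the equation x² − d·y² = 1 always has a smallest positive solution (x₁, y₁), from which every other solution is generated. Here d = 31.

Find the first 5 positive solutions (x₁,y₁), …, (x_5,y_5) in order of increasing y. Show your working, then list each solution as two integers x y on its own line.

√31 → a₀=5, period (1,1,3,5,3,1,1,10); ℓ=8 even so k=7
a_0=5:  p_0=5·1+0=5,  q_0=5·0+1=1
a_1=1:  p_1=1·5+1=6,  q_1=1·1+0=1
a_2=1:  p_2=1·6+5=11,  q_2=1·1+1=2
a_3=3:  p_3=3·11+6=39,  q_3=3·2+1=7
…
a_6=1:  p_6=1·657+206=863,  q_6=1·118+37=155
a_7=1:  p_7=1·863+657=1520,  q_7=1·155+118=273
(x₁, y₁) = (1520, 273);  1520² − 31·273² = 1 ✓
(1520+273√31)^2 = 4620799 + 829920√31
(1520+273√31)^3 = 14047227440 + 2522956527√31
(1520+273√31)^4 = 42703566796801 + 7669787012160√31
(1520+273√31)^5 = 129818829015047600 + 23316149994009873√31

1520 273
4620799 829920
14047227440 2522956527
42703566796801 7669787012160
129818829015047600 23316149994009873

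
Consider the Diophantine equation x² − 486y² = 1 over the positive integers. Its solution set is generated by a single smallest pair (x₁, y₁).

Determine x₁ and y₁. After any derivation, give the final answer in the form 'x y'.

[22; 22,44] for √486; ℓ=2 ⇒ convergent index 1
k=0  a_k=22  p_k/q_k = 22/1
k=1  a_k=22  p_k/q_k = 485/22
fundamental: x₁=485, y₁=22  (since 235225 − 486·484 = 1)

485 22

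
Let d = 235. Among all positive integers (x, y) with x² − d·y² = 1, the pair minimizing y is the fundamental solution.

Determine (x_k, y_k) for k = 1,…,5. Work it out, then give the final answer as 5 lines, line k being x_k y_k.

46 3
4231 276
389206 25389
35802721 2335512
3293461126 214841715

√235 = [15; 3,30, …], period ℓ=2 (even) → k=1
step 0: (15, 1)  from 15·(1,0) + (0,1)
step 1: (46, 3)  from 3·(15,1) + (1,0)
(x₁, y₁) = (46, 3);  46² − 235·3² = 1 ✓
k=2:  x_2 = 46·46+235·3·3 = 4231,  y_2 = 46·3+3·46 = 276
k=3:  x_3 = 46·4231+235·3·276 = 389206,  y_3 = 46·276+3·4231 = 25389
k=4:  x_4 = 46·389206+235·3·25389 = 35802721,  y_4 = 46·25389+3·389206 = 2335512
k=5:  x_5 = 46·35802721+235·3·2335512 = 3293461126,  y_5 = 46·2335512+3·35802721 = 214841715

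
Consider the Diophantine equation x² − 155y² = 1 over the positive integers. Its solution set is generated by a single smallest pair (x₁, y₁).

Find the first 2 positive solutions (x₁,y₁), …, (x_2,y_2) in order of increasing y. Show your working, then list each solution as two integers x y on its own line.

√155 → a₀=12, period (2,4,2,24); ℓ=4 even so k=3
i=0: a=12 ⇒ p=12, q=1
i=1: a=2 ⇒ p=25, q=2
i=2: a=4 ⇒ p=112, q=9
i=3: a=2 ⇒ p=249, q=20
(x₁, y₁) = (249, 20);  249² − 155·20² = 1 ✓
(249+20√155)^2 = 124001 + 9960√155

249 20
124001 9960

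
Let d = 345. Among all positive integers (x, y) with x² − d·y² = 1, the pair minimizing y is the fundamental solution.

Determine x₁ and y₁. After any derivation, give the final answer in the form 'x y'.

6761 364

√345 → a₀=18, period (1,1,2,1,6,1,2,1,1,36); ℓ=10 even so k=9
a_0=18:  p_0=18·1+0=18,  q_0=18·0+1=1
a_1=1:  p_1=1·18+1=19,  q_1=1·1+0=1
a_2=1:  p_2=1·19+18=37,  q_2=1·1+1=2
a_3=2:  p_3=2·37+19=93,  q_3=2·2+1=5
a_4=1:  p_4=1·93+37=130,  q_4=1·5+2=7
…
a_7=2:  p_7=2·1003+873=2879,  q_7=2·54+47=155
a_8=1:  p_8=1·2879+1003=3882,  q_8=1·155+54=209
a_9=1:  p_9=1·3882+2879=6761,  q_9=1·209+155=364
fundamental: x₁=6761, y₁=364  (since 45711121 − 345·132496 = 1)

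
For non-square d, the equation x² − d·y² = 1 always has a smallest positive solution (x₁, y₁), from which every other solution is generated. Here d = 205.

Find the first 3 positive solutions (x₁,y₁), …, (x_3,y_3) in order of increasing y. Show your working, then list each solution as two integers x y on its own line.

d=205: √d = [14; 3,6,1,4,1,6,3,28] (ℓ=8, even), read p_7/q_7
a_0=14:  p_0=14·1+0=14,  q_0=14·0+1=1
a_1=3:  p_1=3·14+1=43,  q_1=3·1+0=3
…
a_3=1:  p_3=1·272+43=315,  q_3=1·19+3=22
a_4=4:  p_4=4·315+272=1532,  q_4=4·22+19=107
…
a_6=6:  p_6=6·1847+1532=12614,  q_6=6·129+107=881
a_7=3:  p_7=3·12614+1847=39689,  q_7=3·881+129=2772
fundamental: x₁=39689, y₁=2772  (since 1575216721 − 205·7683984 = 1)
k=2:  x_2 = 39689·39689+205·2772·2772 = 3150433441,  y_2 = 39689·2772+2772·39689 = 220035816
k=3:  x_3 = 39689·3150433441+205·2772·220035816 = 250075105640009,  y_3 = 39689·220035816+2772·3150433441 = 17466002999676

39689 2772
3150433441 220035816
250075105640009 17466002999676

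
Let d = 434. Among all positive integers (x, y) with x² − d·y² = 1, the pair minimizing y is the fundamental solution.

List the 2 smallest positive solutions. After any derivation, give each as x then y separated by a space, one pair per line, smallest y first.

125 6
31249 1500

d=434: √d = [20; 1,4,1,40] (ℓ=4, even), read p_3/q_3
k=0  a_k=20  p_k/q_k = 20/1
k=1  a_k=1  p_k/q_k = 21/1
k=2  a_k=4  p_k/q_k = 104/5
k=3  a_k=1  p_k/q_k = 125/6
(x₁, y₁) = (125, 6);  125² − 434·6² = 1 ✓
(x_2, y_2) = (125·125 + 434·6·6, 125·6 + 6·125) = (31249, 1500)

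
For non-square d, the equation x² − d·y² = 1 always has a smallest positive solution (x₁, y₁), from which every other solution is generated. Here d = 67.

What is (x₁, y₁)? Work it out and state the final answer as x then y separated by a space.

48842 5967

√67 = [8; 5,2,1,1,7,1,1,2,5,16, …], period ℓ=10 (even) → k=9
a_0=8:  p_0=8·1+0=8,  q_0=8·0+1=1
…
a_5=7:  p_5=7·221+131=1678,  q_5=7·27+16=205
…
a_8=2:  p_8=2·3577+1899=9053,  q_8=2·437+232=1106
a_9=5:  p_9=5·9053+3577=48842,  q_9=5·1106+437=5967
→ (48842, 5967).  Check: 48842²=2385540964, 67·5967²=2385540963, difference 1.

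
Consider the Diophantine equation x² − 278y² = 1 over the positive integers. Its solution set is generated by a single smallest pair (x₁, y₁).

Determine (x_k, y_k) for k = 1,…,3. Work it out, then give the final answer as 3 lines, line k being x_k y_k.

√278 → a₀=16, period (1,2,16,2,1,32); ℓ=6 even so k=5
step 0: (16, 1)  from 16·(1,0) + (0,1)
step 1: (17, 1)  from 1·(16,1) + (1,0)
…
step 4: (1684, 101)  from 2·(817,49) + (50,3)
step 5: (2501, 150)  from 1·(1684,101) + (817,49)
→ (2501, 150).  Check: 2501²=6255001, 278·150²=6255000, difference 1.
n=2: (2501,150)∘(2501,150) = (2501·2501+278·150·150, 2501·150+150·2501) = (12510001,750300)
n=3: (12510001,750300)∘(2501,150) = (2501·12510001+278·150·750300, 2501·750300+150·12510001) = (62575022501,3753000450)

2501 150
12510001 750300
62575022501 3753000450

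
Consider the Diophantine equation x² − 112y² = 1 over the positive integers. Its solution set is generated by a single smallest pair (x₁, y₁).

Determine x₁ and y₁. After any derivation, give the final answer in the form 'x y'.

[10; 1,1,2,1,1,20] for √112; ℓ=6 ⇒ convergent index 5
step 0: (10, 1)  from 10·(1,0) + (0,1)
…
step 2: (21, 2)  from 1·(11,1) + (10,1)
…
step 4: (74, 7)  from 1·(53,5) + (21,2)
step 5: (127, 12)  from 1·(74,7) + (53,5)
(x₁, y₁) = (127, 12);  127² − 112·12² = 1 ✓

127 12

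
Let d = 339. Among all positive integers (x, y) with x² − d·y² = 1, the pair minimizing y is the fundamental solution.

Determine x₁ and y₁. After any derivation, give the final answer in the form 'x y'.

97970 5321

[18; 2,2,2,1,17,1,2,2,2,36] for √339; ℓ=10 ⇒ convergent index 9
a_0=18:  p_0=18·1+0=18,  q_0=18·0+1=1
…
a_8=2:  p_8=2·17252+5855=40359,  q_8=2·937+318=2192
a_9=2:  p_9=2·40359+17252=97970,  q_9=2·2192+937=5321
fundamental: x₁=97970, y₁=5321  (since 9598120900 − 339·28313041 = 1)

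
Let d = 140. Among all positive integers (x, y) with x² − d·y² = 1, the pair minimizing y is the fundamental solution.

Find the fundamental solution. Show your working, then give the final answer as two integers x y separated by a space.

d=140: √d = [11; 1,4,1,22] (ℓ=4, even), read p_3/q_3
k=0  a_k=11  p_k/q_k = 11/1
k=1  a_k=1  p_k/q_k = 12/1
k=2  a_k=4  p_k/q_k = 59/5
k=3  a_k=1  p_k/q_k = 71/6
fundamental: x₁=71, y₁=6  (since 5041 − 140·36 = 1)

71 6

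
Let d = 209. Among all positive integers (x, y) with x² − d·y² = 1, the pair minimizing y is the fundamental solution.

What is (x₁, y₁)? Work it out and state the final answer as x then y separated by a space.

d=209: √d = [14; 2,5,3,2,3,5,2,28] (ℓ=8, even), read p_7/q_7
i=0: a=14 ⇒ p=14, q=1
i=1: a=2 ⇒ p=29, q=2
…
i=3: a=3 ⇒ p=506, q=35
i=4: a=2 ⇒ p=1171, q=81
i=5: a=3 ⇒ p=4019, q=278
i=6: a=5 ⇒ p=21266, q=1471
i=7: a=2 ⇒ p=46551, q=3220
→ (46551, 3220).  Check: 46551²=2166995601, 209·3220²=2166995600, difference 1.

46551 3220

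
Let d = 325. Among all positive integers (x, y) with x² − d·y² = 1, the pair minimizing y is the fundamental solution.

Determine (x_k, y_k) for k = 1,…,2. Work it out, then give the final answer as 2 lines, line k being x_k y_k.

[18; 36] for √325; ℓ=1 ⇒ convergent index 1
a_0=18:  p_0=18·1+0=18,  q_0=18·0+1=1
a_1=36:  p_1=36·18+1=649,  q_1=36·1+0=36
fundamental: x₁=649, y₁=36  (since 421201 − 325·1296 = 1)
n=2: (649,36)∘(649,36) = (649·649+325·36·36, 649·36+36·649) = (842401,46728)

649 36
842401 46728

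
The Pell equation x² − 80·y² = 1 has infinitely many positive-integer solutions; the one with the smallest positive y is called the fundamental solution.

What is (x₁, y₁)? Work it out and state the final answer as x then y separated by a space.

d=80: √d = [8; 1,16] (ℓ=2, even), read p_1/q_1
k=0  a_k=8  p_k/q_k = 8/1
k=1  a_k=1  p_k/q_k = 9/1
fundamental: x₁=9, y₁=1  (since 81 − 80·1 = 1)

9 1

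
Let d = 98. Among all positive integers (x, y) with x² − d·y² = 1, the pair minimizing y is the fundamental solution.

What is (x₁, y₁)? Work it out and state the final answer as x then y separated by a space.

d=98: √d = [9; 1,8,1,18] (ℓ=4, even), read p_3/q_3
i=0: a=9 ⇒ p=9, q=1
i=1: a=1 ⇒ p=10, q=1
i=2: a=8 ⇒ p=89, q=9
i=3: a=1 ⇒ p=99, q=10
fundamental: x₁=99, y₁=10  (since 9801 − 98·100 = 1)

99 10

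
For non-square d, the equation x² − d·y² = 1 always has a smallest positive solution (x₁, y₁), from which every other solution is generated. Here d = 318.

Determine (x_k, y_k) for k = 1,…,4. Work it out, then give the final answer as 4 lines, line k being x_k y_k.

√318 → a₀=17, period (1,4,1,34); ℓ=4 even so k=3
a_0=17:  p_0=17·1+0=17,  q_0=17·0+1=1
…
a_2=4:  p_2=4·18+17=89,  q_2=4·1+1=5
a_3=1:  p_3=1·89+18=107,  q_3=1·5+1=6
→ (107, 6).  Check: 107²=11449, 318·6²=11448, difference 1.
(107+6√318)^2 = 22897 + 1284√318
(107+6√318)^3 = 4899851 + 274770√318
(107+6√318)^4 = 1048545217 + 58799496√318

107 6
22897 1284
4899851 274770
1048545217 58799496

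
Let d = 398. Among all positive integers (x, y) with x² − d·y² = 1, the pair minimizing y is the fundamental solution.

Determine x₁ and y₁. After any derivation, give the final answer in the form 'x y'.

399 20

d=398: √d = [19; 1,18,1,38] (ℓ=4, even), read p_3/q_3
k=0  a_k=19  p_k/q_k = 19/1
…
k=2  a_k=18  p_k/q_k = 379/19
k=3  a_k=1  p_k/q_k = 399/20
→ (399, 20).  Check: 399²=159201, 398·20²=159200, difference 1.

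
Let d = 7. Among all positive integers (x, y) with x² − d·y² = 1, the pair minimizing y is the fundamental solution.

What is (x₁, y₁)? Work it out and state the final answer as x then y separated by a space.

8 3

√7 → a₀=2, period (1,1,1,4); ℓ=4 even so k=3
k=0  a_k=2  p_k/q_k = 2/1
k=1  a_k=1  p_k/q_k = 3/1
k=2  a_k=1  p_k/q_k = 5/2
k=3  a_k=1  p_k/q_k = 8/3
(x₁, y₁) = (8, 3);  8² − 7·3² = 1 ✓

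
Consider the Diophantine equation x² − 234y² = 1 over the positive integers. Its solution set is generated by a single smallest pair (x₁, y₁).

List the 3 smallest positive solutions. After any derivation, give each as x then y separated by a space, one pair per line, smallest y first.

5201 340
54100801 3536680
562756526801 36788545020

√234 = [15; 3,2,1,2,1,2,3,30, …], period ℓ=8 (even) → k=7
a_0=15:  p_0=15·1+0=15,  q_0=15·0+1=1
a_1=3:  p_1=3·15+1=46,  q_1=3·1+0=3
a_2=2:  p_2=2·46+15=107,  q_2=2·3+1=7
a_3=1:  p_3=1·107+46=153,  q_3=1·7+3=10
a_4=2:  p_4=2·153+107=413,  q_4=2·10+7=27
a_5=1:  p_5=1·413+153=566,  q_5=1·27+10=37
a_6=2:  p_6=2·566+413=1545,  q_6=2·37+27=101
a_7=3:  p_7=3·1545+566=5201,  q_7=3·101+37=340
(x₁, y₁) = (5201, 340);  5201² − 234·340² = 1 ✓
n=2: (5201,340)∘(5201,340) = (5201·5201+234·340·340, 5201·340+340·5201) = (54100801,3536680)
n=3: (54100801,3536680)∘(5201,340) = (5201·54100801+234·340·3536680, 5201·3536680+340·54100801) = (562756526801,36788545020)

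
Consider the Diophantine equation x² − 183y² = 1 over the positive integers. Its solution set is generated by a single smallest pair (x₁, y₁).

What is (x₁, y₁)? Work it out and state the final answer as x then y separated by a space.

√183 = [13; 1,1,8,1,1,26, …], period ℓ=6 (even) → k=5
i=0: a=13 ⇒ p=13, q=1
i=1: a=1 ⇒ p=14, q=1
…
i=4: a=1 ⇒ p=257, q=19
i=5: a=1 ⇒ p=487, q=36
→ (487, 36).  Check: 487²=237169, 183·36²=237168, difference 1.

487 36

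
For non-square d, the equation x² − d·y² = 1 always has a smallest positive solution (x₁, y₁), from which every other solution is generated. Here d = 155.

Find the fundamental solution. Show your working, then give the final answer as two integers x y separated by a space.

249 20

√155 = [12; 2,4,2,24, …], period ℓ=4 (even) → k=3
k=0  a_k=12  p_k/q_k = 12/1
k=1  a_k=2  p_k/q_k = 25/2
k=2  a_k=4  p_k/q_k = 112/9
k=3  a_k=2  p_k/q_k = 249/20
→ (249, 20).  Check: 249²=62001, 155·20²=62000, difference 1.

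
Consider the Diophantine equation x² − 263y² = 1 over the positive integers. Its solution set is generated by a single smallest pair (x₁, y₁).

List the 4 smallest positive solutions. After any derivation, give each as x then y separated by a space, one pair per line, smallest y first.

139128 8579
38713200767 2387158224
10772180392483224 664241098768765
2997423827252098776577 184829071176614315616

√263 → a₀=16, period (4,1,1,1,1,15,1,1,1,1,4,32); ℓ=12 even so k=11
a_0=16:  p_0=16·1+0=16,  q_0=16·0+1=1
…
a_6=15:  p_6=15·373+227=5822,  q_6=15·23+14=359
a_7=1:  p_7=1·5822+373=6195,  q_7=1·359+23=382
…
a_10=1:  p_10=1·18212+12017=30229,  q_10=1·1123+741=1864
a_11=4:  p_11=4·30229+18212=139128,  q_11=4·1864+1123=8579
fundamental: x₁=139128, y₁=8579  (since 19356600384 − 263·73599241 = 1)
n=2: (139128,8579)∘(139128,8579) = (139128·139128+263·8579·8579, 139128·8579+8579·139128) = (38713200767,2387158224)
n=3: (38713200767,2387158224)∘(139128,8579) = (139128·38713200767+263·8579·2387158224, 139128·2387158224+8579·38713200767) = (10772180392483224,664241098768765)
n=4: (10772180392483224,664241098768765)∘(139128,8579) = (139128·10772180392483224+263·8579·664241098768765, 139128·664241098768765+8579·10772180392483224) = (2997423827252098776577,184829071176614315616)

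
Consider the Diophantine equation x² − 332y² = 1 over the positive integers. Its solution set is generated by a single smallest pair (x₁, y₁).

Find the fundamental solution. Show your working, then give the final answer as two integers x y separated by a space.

13447 738

[18; 4,1,1,8,1,1,4,36] for √332; ℓ=8 ⇒ convergent index 7
step 0: (18, 1)  from 18·(1,0) + (0,1)
…
step 2: (91, 5)  from 1·(73,4) + (18,1)
…
step 5: (1567, 86)  from 1·(1403,77) + (164,9)
step 6: (2970, 163)  from 1·(1567,86) + (1403,77)
step 7: (13447, 738)  from 4·(2970,163) + (1567,86)
(x₁, y₁) = (13447, 738);  13447² − 332·738² = 1 ✓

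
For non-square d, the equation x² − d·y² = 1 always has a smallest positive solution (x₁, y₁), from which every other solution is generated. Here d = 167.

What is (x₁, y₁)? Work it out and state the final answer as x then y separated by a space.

d=167: √d = [12; 1,11,1,24] (ℓ=4, even), read p_3/q_3
step 0: (12, 1)  from 12·(1,0) + (0,1)
step 1: (13, 1)  from 1·(12,1) + (1,0)
step 2: (155, 12)  from 11·(13,1) + (12,1)
step 3: (168, 13)  from 1·(155,12) + (13,1)
fundamental: x₁=168, y₁=13  (since 28224 − 167·169 = 1)

168 13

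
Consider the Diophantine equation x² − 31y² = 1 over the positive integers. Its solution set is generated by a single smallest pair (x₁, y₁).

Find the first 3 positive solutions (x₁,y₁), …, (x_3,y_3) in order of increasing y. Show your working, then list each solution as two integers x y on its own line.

√31 → a₀=5, period (1,1,3,5,3,1,1,10); ℓ=8 even so k=7
a_0=5:  p_0=5·1+0=5,  q_0=5·0+1=1
a_1=1:  p_1=1·5+1=6,  q_1=1·1+0=1
a_2=1:  p_2=1·6+5=11,  q_2=1·1+1=2
a_3=3:  p_3=3·11+6=39,  q_3=3·2+1=7
a_4=5:  p_4=5·39+11=206,  q_4=5·7+2=37
a_5=3:  p_5=3·206+39=657,  q_5=3·37+7=118
a_6=1:  p_6=1·657+206=863,  q_6=1·118+37=155
a_7=1:  p_7=1·863+657=1520,  q_7=1·155+118=273
(x₁, y₁) = (1520, 273);  1520² − 31·273² = 1 ✓
(1520+273√31)^2 = 4620799 + 829920√31
(1520+273√31)^3 = 14047227440 + 2522956527√31

1520 273
4620799 829920
14047227440 2522956527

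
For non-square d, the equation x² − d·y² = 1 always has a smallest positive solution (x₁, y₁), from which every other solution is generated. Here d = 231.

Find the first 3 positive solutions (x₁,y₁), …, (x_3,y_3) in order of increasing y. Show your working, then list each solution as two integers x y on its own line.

76 5
11551 760
1755676 115515

d=231: √d = [15; 5,30] (ℓ=2, even), read p_1/q_1
i=0: a=15 ⇒ p=15, q=1
i=1: a=5 ⇒ p=76, q=5
fundamental: x₁=76, y₁=5  (since 5776 − 231·25 = 1)
n=2: (76,5)∘(76,5) = (76·76+231·5·5, 76·5+5·76) = (11551,760)
n=3: (11551,760)∘(76,5) = (76·11551+231·5·760, 76·760+5·11551) = (1755676,115515)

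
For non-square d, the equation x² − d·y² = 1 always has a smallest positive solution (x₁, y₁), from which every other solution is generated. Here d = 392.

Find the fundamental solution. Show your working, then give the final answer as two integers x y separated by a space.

99 5

d=392: √d = [19; 1,3,1,38] (ℓ=4, even), read p_3/q_3
i=0: a=19 ⇒ p=19, q=1
i=1: a=1 ⇒ p=20, q=1
i=2: a=3 ⇒ p=79, q=4
i=3: a=1 ⇒ p=99, q=5
→ (99, 5).  Check: 99²=9801, 392·5²=9800, difference 1.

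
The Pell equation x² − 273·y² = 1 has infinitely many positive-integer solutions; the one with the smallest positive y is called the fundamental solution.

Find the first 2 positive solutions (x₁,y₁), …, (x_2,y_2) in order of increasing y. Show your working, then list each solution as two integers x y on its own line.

727 44
1057057 63976

d=273: √d = [16; 1,1,10,1,1,32] (ℓ=6, even), read p_5/q_5
a_0=16:  p_0=16·1+0=16,  q_0=16·0+1=1
a_1=1:  p_1=1·16+1=17,  q_1=1·1+0=1
…
a_4=1:  p_4=1·347+33=380,  q_4=1·21+2=23
a_5=1:  p_5=1·380+347=727,  q_5=1·23+21=44
fundamental: x₁=727, y₁=44  (since 528529 − 273·1936 = 1)
(727+44√273)^2 = 1057057 + 63976√273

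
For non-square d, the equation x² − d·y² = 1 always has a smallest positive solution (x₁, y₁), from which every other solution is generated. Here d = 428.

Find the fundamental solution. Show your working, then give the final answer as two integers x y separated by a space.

√428 → a₀=20, period (1,2,4,1,5,10,5,1,4,2,1,40); ℓ=12 even so k=11
i=0: a=20 ⇒ p=20, q=1
i=1: a=1 ⇒ p=21, q=1
…
i=10: a=2 ⇒ p=1273708, q=61567
i=11: a=1 ⇒ p=1850887, q=89466
→ (1850887, 89466).  Check: 1850887²=3425782686769, 428·89466²=3425782686768, difference 1.

1850887 89466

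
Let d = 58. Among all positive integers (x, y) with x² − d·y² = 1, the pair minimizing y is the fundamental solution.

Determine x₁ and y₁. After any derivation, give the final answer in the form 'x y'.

19603 2574

√58 = [7; 1,1,1,1,1,1,14, …], period ℓ=7 (odd) → k=13
step 0: (7, 1)  from 7·(1,0) + (0,1)
step 1: (8, 1)  from 1·(7,1) + (1,0)
step 2: (15, 2)  from 1·(8,1) + (7,1)
step 3: (23, 3)  from 1·(15,2) + (8,1)
step 4: (38, 5)  from 1·(23,3) + (15,2)
…
step 7: (1447, 190)  from 14·(99,13) + (61,8)
step 8: (1546, 203)  from 1·(1447,190) + (99,13)
…
step 10: (4539, 596)  from 1·(2993,393) + (1546,203)
step 11: (7532, 989)  from 1·(4539,596) + (2993,393)
step 12: (12071, 1585)  from 1·(7532,989) + (4539,596)
step 13: (19603, 2574)  from 1·(12071,1585) + (7532,989)
→ (19603, 2574).  Check: 19603²=384277609, 58·2574²=384277608, difference 1.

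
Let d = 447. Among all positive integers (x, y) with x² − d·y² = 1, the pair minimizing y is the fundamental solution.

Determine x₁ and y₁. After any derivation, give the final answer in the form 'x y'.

√447 → a₀=21, period (7,42); ℓ=2 even so k=1
k=0  a_k=21  p_k/q_k = 21/1
k=1  a_k=7  p_k/q_k = 148/7
→ (148, 7).  Check: 148²=21904, 447·7²=21903, difference 1.

148 7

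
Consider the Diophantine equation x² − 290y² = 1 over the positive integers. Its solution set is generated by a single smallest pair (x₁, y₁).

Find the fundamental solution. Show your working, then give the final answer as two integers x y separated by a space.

579 34

d=290: √d = [17; 34] (ℓ=1, odd), read p_1/q_1
i=0: a=17 ⇒ p=17, q=1
i=1: a=34 ⇒ p=579, q=34
fundamental: x₁=579, y₁=34  (since 335241 − 290·1156 = 1)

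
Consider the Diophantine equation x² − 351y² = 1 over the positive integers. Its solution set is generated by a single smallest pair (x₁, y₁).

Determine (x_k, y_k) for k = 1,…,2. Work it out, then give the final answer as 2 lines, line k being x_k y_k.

[18; 1,2,1,3,2,2,2,3,1,2,1,36] for √351; ℓ=12 ⇒ convergent index 11
a_0=18:  p_0=18·1+0=18,  q_0=18·0+1=1
a_1=1:  p_1=1·18+1=19,  q_1=1·1+0=1
a_2=2:  p_2=2·19+18=56,  q_2=2·1+1=3
a_3=1:  p_3=1·56+19=75,  q_3=1·3+1=4
a_4=3:  p_4=3·75+56=281,  q_4=3·4+3=15
a_5=2:  p_5=2·281+75=637,  q_5=2·15+4=34
…
a_7=2:  p_7=2·1555+637=3747,  q_7=2·83+34=200
…
a_10=2:  p_10=2·16543+12796=45882,  q_10=2·883+683=2449
a_11=1:  p_11=1·45882+16543=62425,  q_11=1·2449+883=3332
fundamental: x₁=62425, y₁=3332  (since 3896880625 − 351·11102224 = 1)
n=2: (62425,3332)∘(62425,3332) = (62425·62425+351·3332·3332, 62425·3332+3332·62425) = (7793761249,416000200)

62425 3332
7793761249 416000200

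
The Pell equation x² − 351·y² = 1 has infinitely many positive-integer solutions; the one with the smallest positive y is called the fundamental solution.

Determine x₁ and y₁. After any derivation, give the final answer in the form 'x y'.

√351 = [18; 1,2,1,3,2,2,2,3,1,2,1,36, …], period ℓ=12 (even) → k=11
i=0: a=18 ⇒ p=18, q=1
i=1: a=1 ⇒ p=19, q=1
i=2: a=2 ⇒ p=56, q=3
…
i=4: a=3 ⇒ p=281, q=15
i=5: a=2 ⇒ p=637, q=34
i=6: a=2 ⇒ p=1555, q=83
i=7: a=2 ⇒ p=3747, q=200
…
i=10: a=2 ⇒ p=45882, q=2449
i=11: a=1 ⇒ p=62425, q=3332
fundamental: x₁=62425, y₁=3332  (since 3896880625 − 351·11102224 = 1)

62425 3332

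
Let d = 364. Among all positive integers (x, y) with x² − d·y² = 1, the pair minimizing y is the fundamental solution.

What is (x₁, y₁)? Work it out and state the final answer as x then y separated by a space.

d=364: √d = [19; 12,1,2,3,1,8,1,3,2,1,12,38] (ℓ=12, even), read p_11/q_11
step 0: (19, 1)  from 19·(1,0) + (0,1)
…
step 2: (248, 13)  from 1·(229,12) + (19,1)
…
step 4: (2423, 127)  from 3·(725,38) + (248,13)
…
step 7: (30755, 1612)  from 1·(27607,1447) + (3148,165)
…
step 10: (390371, 20461)  from 1·(270499,14178) + (119872,6283)
step 11: (4954951, 259710)  from 12·(390371,20461) + (270499,14178)
(x₁, y₁) = (4954951, 259710);  4954951² − 364·259710² = 1 ✓

4954951 259710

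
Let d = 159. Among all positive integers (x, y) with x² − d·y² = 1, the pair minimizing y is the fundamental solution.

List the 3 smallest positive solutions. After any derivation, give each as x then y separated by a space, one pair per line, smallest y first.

1324 105
3505951 278040
9283756924 736249815

√159 = [12; 1,1,1,1,3,1,1,1,1,24, …], period ℓ=10 (even) → k=9
k=0  a_k=12  p_k/q_k = 12/1
…
k=2  a_k=1  p_k/q_k = 25/2
k=3  a_k=1  p_k/q_k = 38/3
…
k=5  a_k=3  p_k/q_k = 227/18
…
k=7  a_k=1  p_k/q_k = 517/41
k=8  a_k=1  p_k/q_k = 807/64
k=9  a_k=1  p_k/q_k = 1324/105
→ (1324, 105).  Check: 1324²=1752976, 159·105²=1752975, difference 1.
(x_2, y_2) = (1324·1324 + 159·105·105, 1324·105 + 105·1324) = (3505951, 278040)
(x_3, y_3) = (1324·3505951 + 159·105·278040, 1324·278040 + 105·3505951) = (9283756924, 736249815)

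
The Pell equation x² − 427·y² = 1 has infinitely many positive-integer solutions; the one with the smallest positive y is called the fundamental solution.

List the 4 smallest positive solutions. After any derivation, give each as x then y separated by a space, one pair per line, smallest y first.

√427 → a₀=20, period (1,1,1,40); ℓ=4 even so k=3
step 0: (20, 1)  from 20·(1,0) + (0,1)
step 1: (21, 1)  from 1·(20,1) + (1,0)
step 2: (41, 2)  from 1·(21,1) + (20,1)
step 3: (62, 3)  from 1·(41,2) + (21,1)
(x₁, y₁) = (62, 3);  62² − 427·3² = 1 ✓
k=2:  x_2 = 62·62+427·3·3 = 7687,  y_2 = 62·3+3·62 = 372
k=3:  x_3 = 62·7687+427·3·372 = 953126,  y_3 = 62·372+3·7687 = 46125
k=4:  x_4 = 62·953126+427·3·46125 = 118179937,  y_4 = 62·46125+3·953126 = 5719128

62 3
7687 372
953126 46125
118179937 5719128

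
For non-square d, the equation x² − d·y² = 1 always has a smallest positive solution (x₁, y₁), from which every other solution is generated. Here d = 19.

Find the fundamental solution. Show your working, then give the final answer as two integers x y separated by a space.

170 39

√19 = [4; 2,1,3,1,2,8, …], period ℓ=6 (even) → k=5
k=0  a_k=4  p_k/q_k = 4/1
k=1  a_k=2  p_k/q_k = 9/2
k=2  a_k=1  p_k/q_k = 13/3
…
k=4  a_k=1  p_k/q_k = 61/14
k=5  a_k=2  p_k/q_k = 170/39
(x₁, y₁) = (170, 39);  170² − 19·39² = 1 ✓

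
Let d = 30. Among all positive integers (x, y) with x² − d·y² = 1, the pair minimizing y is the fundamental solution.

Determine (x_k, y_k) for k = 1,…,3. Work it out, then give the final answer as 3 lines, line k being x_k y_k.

d=30: √d = [5; 2,10] (ℓ=2, even), read p_1/q_1
step 0: (5, 1)  from 5·(1,0) + (0,1)
step 1: (11, 2)  from 2·(5,1) + (1,0)
(x₁, y₁) = (11, 2);  11² − 30·2² = 1 ✓
(x_2, y_2) = (11·11 + 30·2·2, 11·2 + 2·11) = (241, 44)
(x_3, y_3) = (11·241 + 30·2·44, 11·44 + 2·241) = (5291, 966)

11 2
241 44
5291 966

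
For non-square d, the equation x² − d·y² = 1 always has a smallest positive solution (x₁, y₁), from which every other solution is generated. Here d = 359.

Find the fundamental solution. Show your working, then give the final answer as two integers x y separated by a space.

√359 = [18; 1,17,1,36, …], period ℓ=4 (even) → k=3
a_0=18:  p_0=18·1+0=18,  q_0=18·0+1=1
a_1=1:  p_1=1·18+1=19,  q_1=1·1+0=1
a_2=17:  p_2=17·19+18=341,  q_2=17·1+1=18
a_3=1:  p_3=1·341+19=360,  q_3=1·18+1=19
→ (360, 19).  Check: 360²=129600, 359·19²=129599, difference 1.

360 19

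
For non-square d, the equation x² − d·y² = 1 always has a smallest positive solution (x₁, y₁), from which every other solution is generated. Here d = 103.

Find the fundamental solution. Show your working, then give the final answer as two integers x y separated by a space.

227528 22419

√103 → a₀=10, period (6,1,2,1,1,9,1,1,2,1,6,20); ℓ=12 even so k=11
step 0: (10, 1)  from 10·(1,0) + (0,1)
step 1: (61, 6)  from 6·(10,1) + (1,0)
step 2: (71, 7)  from 1·(61,6) + (10,1)
step 3: (203, 20)  from 2·(71,7) + (61,6)
step 4: (274, 27)  from 1·(203,20) + (71,7)
step 5: (477, 47)  from 1·(274,27) + (203,20)
…
step 7: (5044, 497)  from 1·(4567,450) + (477,47)
step 8: (9611, 947)  from 1·(5044,497) + (4567,450)
step 9: (24266, 2391)  from 2·(9611,947) + (5044,497)
step 10: (33877, 3338)  from 1·(24266,2391) + (9611,947)
step 11: (227528, 22419)  from 6·(33877,3338) + (24266,2391)
→ (227528, 22419).  Check: 227528²=51768990784, 103·22419²=51768990783, difference 1.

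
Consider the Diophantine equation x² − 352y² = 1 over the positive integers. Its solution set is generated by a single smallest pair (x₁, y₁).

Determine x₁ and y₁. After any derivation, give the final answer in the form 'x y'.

77617 4137

√352 = [18; 1,3,5,9,5,3,1,36, …], period ℓ=8 (even) → k=7
k=0  a_k=18  p_k/q_k = 18/1
k=1  a_k=1  p_k/q_k = 19/1
…
k=5  a_k=5  p_k/q_k = 18499/986
k=6  a_k=3  p_k/q_k = 59118/3151
k=7  a_k=1  p_k/q_k = 77617/4137
(x₁, y₁) = (77617, 4137);  77617² − 352·4137² = 1 ✓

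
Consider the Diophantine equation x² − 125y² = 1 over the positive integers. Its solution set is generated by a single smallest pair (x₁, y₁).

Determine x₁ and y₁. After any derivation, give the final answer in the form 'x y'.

930249 83204

[11; 5,1,1,5,22] for √125; ℓ=5 ⇒ convergent index 9
i=0: a=11 ⇒ p=11, q=1
i=1: a=5 ⇒ p=56, q=5
i=2: a=1 ⇒ p=67, q=6
i=3: a=1 ⇒ p=123, q=11
i=4: a=5 ⇒ p=682, q=61
i=5: a=22 ⇒ p=15127, q=1353
i=6: a=5 ⇒ p=76317, q=6826
…
i=8: a=1 ⇒ p=167761, q=15005
i=9: a=5 ⇒ p=930249, q=83204
→ (930249, 83204).  Check: 930249²=865363202001, 125·83204²=865363202000, difference 1.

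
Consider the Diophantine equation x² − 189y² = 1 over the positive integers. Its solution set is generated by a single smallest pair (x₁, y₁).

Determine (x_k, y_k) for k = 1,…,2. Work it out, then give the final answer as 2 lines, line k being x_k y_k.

55 4
6049 440

√189 = [13; 1,2,1,26, …], period ℓ=4 (even) → k=3
a_0=13:  p_0=13·1+0=13,  q_0=13·0+1=1
…
a_2=2:  p_2=2·14+13=41,  q_2=2·1+1=3
a_3=1:  p_3=1·41+14=55,  q_3=1·3+1=4
→ (55, 4).  Check: 55²=3025, 189·4²=3024, difference 1.
(55+4√189)^2 = 6049 + 440√189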